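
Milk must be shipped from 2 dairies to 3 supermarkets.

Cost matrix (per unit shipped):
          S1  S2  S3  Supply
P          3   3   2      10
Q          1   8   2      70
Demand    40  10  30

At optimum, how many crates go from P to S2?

10

Optimal shipments:
  P->S2: 10 × 3 = 30
  Q->S1: 40 × 1 = 40
  Q->S3: 30 × 2 = 60
Total cost = 130.
So P→S2 carries 10 crates.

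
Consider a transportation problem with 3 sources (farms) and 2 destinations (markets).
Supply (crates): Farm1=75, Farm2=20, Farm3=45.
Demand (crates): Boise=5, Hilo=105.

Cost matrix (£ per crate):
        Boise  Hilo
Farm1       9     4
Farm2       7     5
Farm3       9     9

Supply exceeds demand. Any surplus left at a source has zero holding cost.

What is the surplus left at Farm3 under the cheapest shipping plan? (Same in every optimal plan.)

30

An optimal plan:
  Farm1 to Hilo: 75 × £4 = £300
  Farm2 to Hilo: 20 × £5 = £100
  Farm3 to Boise: 5 × £9 = £45
  Farm3 to Hilo: 10 × £9 = £90
Total cost = £535.
Farm3 ships 15 of its 45, leaving 30.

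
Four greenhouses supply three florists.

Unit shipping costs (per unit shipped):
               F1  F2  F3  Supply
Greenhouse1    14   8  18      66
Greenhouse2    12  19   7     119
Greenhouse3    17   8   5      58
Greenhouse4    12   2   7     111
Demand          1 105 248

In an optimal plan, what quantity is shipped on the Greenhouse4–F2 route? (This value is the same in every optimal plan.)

40

The minimum-cost plan:
  Greenhouse1->F1: 1 bunches
  Greenhouse1->F2: 65 bunches
  Greenhouse2->F3: 119 bunches
  Greenhouse3->F3: 58 bunches
  Greenhouse4->F2: 40 bunches
  Greenhouse4->F3: 71 bunches
Total cost = 2234.
So Greenhouse4→F2 carries 40 bunches.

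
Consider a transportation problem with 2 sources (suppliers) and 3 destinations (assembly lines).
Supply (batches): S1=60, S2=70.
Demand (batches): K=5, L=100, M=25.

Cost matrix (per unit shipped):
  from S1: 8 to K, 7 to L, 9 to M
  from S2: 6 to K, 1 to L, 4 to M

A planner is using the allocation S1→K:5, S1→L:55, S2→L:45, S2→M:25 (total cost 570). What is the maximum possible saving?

Current plan cost = 5·8 + 55·7 + 45·1 + 25·4 = 570.
Optimal plan:
  S1→K: 5 × 8 = 40
  S1→L: 30 × 7 = 210
  S1→M: 25 × 9 = 225
  S2→L: 70 × 1 = 70
Optimal cost = 545.
Saving = 570 − 545 = 25.

25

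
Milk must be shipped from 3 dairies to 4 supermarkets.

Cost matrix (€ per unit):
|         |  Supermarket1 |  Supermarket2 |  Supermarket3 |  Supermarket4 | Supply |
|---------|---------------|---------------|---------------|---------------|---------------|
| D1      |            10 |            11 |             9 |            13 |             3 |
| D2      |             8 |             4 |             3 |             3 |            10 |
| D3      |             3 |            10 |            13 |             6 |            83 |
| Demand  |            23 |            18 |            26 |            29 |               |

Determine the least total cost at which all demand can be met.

649

An optimal shipping plan:
  D1–Supermarket3: 3 crates
  D2–Supermarket3: 10 crates
  D3–Supermarket1: 23 crates
  D3–Supermarket2: 18 crates
  D3–Supermarket3: 13 crates
  D3–Supermarket4: 29 crates
Total cost = €649.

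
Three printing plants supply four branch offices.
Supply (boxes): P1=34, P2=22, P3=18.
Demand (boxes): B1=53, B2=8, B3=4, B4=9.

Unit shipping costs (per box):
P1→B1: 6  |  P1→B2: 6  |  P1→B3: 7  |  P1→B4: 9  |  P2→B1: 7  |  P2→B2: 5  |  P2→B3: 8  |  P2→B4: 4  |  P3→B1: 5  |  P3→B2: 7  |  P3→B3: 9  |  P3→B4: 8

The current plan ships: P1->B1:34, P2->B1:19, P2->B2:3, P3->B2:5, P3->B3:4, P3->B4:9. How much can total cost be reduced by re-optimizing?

Current plan cost = 34·6 + 19·7 + 3·5 + 5·7 + 4·9 + 9·8 = 495.
Optimal plan:
  P1 to B1: 30 boxes
  P1 to B3: 4 boxes
  P2 to B1: 5 boxes
  P2 to B2: 8 boxes
  P2 to B4: 9 boxes
  P3 to B1: 18 boxes
Optimal cost = 409.
Saving = 495 − 409 = 86.

86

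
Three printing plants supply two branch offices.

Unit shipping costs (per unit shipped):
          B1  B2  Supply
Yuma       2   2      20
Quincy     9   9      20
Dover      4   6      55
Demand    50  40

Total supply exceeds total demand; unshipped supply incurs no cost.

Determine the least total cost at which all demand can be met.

405

A cheapest plan:
  Yuma to B2: 20 × 2 = 40
  Quincy to B2: 15 × 9 = 135
  Dover to B1: 50 × 4 = 200
  Dover to B2: 5 × 6 = 30
Total = 40 + 135 + 200 + 30 = 405.
(Supply check: Yuma ships 20; Quincy ships 15; Dover ships 55.)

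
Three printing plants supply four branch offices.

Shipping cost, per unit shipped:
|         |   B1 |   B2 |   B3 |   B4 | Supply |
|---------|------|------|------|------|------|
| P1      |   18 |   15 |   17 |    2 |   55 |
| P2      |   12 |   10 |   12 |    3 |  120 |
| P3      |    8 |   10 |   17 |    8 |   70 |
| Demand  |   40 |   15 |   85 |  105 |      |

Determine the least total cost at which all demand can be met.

One minimum-cost allocation:
  P1->B4: 55 × 2 = 110
  P2->B3: 85 × 12 = 1020
  P2->B4: 35 × 3 = 105
  P3->B1: 40 × 8 = 320
  P3->B2: 15 × 10 = 150
  P3->B4: 15 × 8 = 120
Total = 110 + 1020 + 105 + 320 + 150 + 120 = 1825.

1825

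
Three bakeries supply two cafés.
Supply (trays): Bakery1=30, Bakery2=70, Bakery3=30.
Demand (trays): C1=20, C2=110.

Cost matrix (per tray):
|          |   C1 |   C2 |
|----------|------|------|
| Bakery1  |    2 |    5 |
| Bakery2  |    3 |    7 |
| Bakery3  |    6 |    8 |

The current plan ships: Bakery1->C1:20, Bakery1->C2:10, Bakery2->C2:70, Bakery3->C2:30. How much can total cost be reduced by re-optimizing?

20

Current plan cost = 20·2 + 10·5 + 70·7 + 30·8 = 820.
Optimal plan:
  Bakery1–C2: 30 × 5 = 150
  Bakery2–C1: 20 × 3 = 60
  Bakery2–C2: 50 × 7 = 350
  Bakery3–C2: 30 × 8 = 240
Optimal cost = 800.
Saving = 820 − 800 = 20.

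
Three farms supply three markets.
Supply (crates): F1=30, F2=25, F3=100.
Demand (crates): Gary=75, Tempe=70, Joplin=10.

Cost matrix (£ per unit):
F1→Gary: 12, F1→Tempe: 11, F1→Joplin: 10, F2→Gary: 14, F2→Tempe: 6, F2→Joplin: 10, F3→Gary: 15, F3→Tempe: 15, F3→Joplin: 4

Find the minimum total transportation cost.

1870

A cheapest plan:
  F1→Tempe: 30 × £11 = £330
  F2→Tempe: 25 × £6 = £150
  F3→Gary: 75 × £15 = £1125
  F3→Tempe: 15 × £15 = £225
  F3→Joplin: 10 × £4 = £40
Total = 330 + 150 + 1125 + 225 + 40 = £1870.
(Supply check: F1 ships 30; F2 ships 25; F3 ships 100.)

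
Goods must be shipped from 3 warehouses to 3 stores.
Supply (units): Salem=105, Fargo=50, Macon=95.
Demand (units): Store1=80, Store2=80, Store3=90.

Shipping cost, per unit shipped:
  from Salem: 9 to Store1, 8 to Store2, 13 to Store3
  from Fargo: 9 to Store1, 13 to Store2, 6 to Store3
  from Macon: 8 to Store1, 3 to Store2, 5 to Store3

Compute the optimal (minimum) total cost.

1585

Optimal allocation:
  Salem to Store1: 80 × 9 = 720
  Salem to Store2: 25 × 8 = 200
  Fargo to Store3: 50 × 6 = 300
  Macon to Store2: 55 × 3 = 165
  Macon to Store3: 40 × 5 = 200
Total = 720 + 200 + 300 + 165 + 200 = 1585.
(Supply check: Salem ships 105; Fargo ships 50; Macon ships 95.)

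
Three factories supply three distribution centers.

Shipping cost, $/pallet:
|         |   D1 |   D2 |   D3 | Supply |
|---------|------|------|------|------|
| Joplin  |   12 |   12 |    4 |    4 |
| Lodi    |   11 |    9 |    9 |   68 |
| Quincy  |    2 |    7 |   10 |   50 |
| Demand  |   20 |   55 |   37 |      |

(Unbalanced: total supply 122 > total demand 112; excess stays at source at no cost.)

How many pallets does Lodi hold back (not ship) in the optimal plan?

Minimum-cost shipments:
  Joplin–D3: 4 × $4 = $16
  Lodi–D2: 25 × $9 = $225
  Lodi–D3: 33 × $9 = $297
  Quincy–D1: 20 × $2 = $40
  Quincy–D2: 30 × $7 = $210
Total cost = $788.
Lodi ships 58 of its 68, leaving 10.

10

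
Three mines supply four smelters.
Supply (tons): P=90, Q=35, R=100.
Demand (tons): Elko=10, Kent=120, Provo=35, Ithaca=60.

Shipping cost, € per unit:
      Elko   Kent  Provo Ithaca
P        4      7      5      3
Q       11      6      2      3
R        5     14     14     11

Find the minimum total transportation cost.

1770

An optimal shipping plan:
  P->Kent: 30 × €7 = €210
  P->Ithaca: 60 × €3 = €180
  Q->Provo: 35 × €2 = €70
  R->Elko: 10 × €5 = €50
  R->Kent: 90 × €14 = €1260
Total = 210 + 180 + 70 + 50 + 1260 = €1770.
(Supply check: P ships 90; Q ships 35; R ships 100.)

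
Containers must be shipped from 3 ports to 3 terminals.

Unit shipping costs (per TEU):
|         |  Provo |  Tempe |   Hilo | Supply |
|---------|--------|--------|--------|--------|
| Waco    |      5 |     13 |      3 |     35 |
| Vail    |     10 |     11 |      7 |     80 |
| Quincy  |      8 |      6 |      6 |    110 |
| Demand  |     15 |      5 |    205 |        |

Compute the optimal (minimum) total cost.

Optimal allocation:
  Waco->Hilo: 35 × 3 = 105
  Vail->Hilo: 80 × 7 = 560
  Quincy->Provo: 15 × 8 = 120
  Quincy->Tempe: 5 × 6 = 30
  Quincy->Hilo: 90 × 6 = 540
Total = 105 + 560 + 120 + 30 + 540 = 1355.
(Supply check: Waco ships 35; Vail ships 80; Quincy ships 110.)

1355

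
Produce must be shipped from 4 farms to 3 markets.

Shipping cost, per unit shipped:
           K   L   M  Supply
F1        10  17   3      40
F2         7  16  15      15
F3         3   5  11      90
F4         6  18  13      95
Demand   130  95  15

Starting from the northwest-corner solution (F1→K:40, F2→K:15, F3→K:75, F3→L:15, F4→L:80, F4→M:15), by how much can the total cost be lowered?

985

Current plan cost = 40·10 + 15·7 + 75·3 + 15·5 + 80·18 + 15·13 = 2440.
Optimal plan:
  F1 to K: 20 × 10 = 200
  F1 to L: 5 × 17 = 85
  F1 to M: 15 × 3 = 45
  F2 to K: 15 × 7 = 105
  F3 to L: 90 × 5 = 450
  F4 to K: 95 × 6 = 570
Optimal cost = 1455.
Saving = 2440 − 1455 = 985.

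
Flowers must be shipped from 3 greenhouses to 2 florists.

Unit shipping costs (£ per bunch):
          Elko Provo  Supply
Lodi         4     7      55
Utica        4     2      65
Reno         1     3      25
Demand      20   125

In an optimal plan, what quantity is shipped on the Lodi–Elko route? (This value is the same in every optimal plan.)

20

Solving gives:
  Lodi–Elko: 20 × £4 = £80
  Lodi–Provo: 35 × £7 = £245
  Utica–Provo: 65 × £2 = £130
  Reno–Provo: 25 × £3 = £75
Total cost = £530.
So Lodi→Elko carries 20 bunches.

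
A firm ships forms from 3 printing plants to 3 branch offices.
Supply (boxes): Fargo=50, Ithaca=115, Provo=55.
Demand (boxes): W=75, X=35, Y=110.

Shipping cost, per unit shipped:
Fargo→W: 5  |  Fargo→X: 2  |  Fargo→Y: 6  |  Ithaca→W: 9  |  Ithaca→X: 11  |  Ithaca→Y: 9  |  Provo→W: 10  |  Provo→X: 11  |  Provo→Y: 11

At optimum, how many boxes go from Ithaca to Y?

110

Solving gives:
  Fargo->W: 15 × 5 = 75
  Fargo->X: 35 × 2 = 70
  Ithaca->W: 5 × 9 = 45
  Ithaca->Y: 110 × 9 = 990
  Provo->W: 55 × 10 = 550
Total cost = 1730.
So Ithaca→Y carries 110 boxes.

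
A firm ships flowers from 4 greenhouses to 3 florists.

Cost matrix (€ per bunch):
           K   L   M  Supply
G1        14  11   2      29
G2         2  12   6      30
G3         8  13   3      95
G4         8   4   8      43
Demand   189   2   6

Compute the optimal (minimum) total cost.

1490

An optimal shipping plan:
  G1→K: 23 × €14 = €322
  G1→M: 6 × €2 = €12
  G2→K: 30 × €2 = €60
  G3→K: 95 × €8 = €760
  G4→K: 41 × €8 = €328
  G4→L: 2 × €4 = €8
Total = 322 + 12 + 60 + 760 + 328 + 8 = €1490.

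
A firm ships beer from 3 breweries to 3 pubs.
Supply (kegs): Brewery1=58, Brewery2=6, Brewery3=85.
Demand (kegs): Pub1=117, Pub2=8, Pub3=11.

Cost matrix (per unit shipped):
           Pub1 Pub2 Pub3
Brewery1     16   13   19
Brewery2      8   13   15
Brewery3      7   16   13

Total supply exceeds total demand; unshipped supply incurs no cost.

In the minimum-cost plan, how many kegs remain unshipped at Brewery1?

13

Minimum-cost shipments:
  Brewery1→Pub1: 26 kegs
  Brewery1→Pub2: 8 kegs
  Brewery1→Pub3: 11 kegs
  Brewery2→Pub1: 6 kegs
  Brewery3→Pub1: 85 kegs
Total cost = 1372.
Brewery1 ships 45 of its 58, leaving 13.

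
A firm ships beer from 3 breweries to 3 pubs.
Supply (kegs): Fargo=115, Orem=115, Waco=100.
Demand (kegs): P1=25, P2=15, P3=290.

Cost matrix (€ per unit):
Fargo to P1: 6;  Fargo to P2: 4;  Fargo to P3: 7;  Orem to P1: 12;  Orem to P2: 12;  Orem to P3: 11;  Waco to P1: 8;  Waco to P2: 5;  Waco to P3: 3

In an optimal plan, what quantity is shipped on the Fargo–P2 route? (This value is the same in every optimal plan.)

15

Optimal shipments:
  Fargo–P1: 25 × €6 = €150
  Fargo–P2: 15 × €4 = €60
  Fargo–P3: 75 × €7 = €525
  Orem–P3: 115 × €11 = €1265
  Waco–P3: 100 × €3 = €300
Total cost = €2300.
So Fargo→P2 carries 15 kegs.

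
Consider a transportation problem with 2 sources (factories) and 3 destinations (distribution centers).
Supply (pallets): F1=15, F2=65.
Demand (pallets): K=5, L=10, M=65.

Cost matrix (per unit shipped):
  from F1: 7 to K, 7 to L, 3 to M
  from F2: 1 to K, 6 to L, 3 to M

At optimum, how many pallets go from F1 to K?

The minimum-cost plan:
  F1->M: 15 pallets
  F2->K: 5 pallets
  F2->L: 10 pallets
  F2->M: 50 pallets
Total cost = 260.
The route F1→K is not used.

0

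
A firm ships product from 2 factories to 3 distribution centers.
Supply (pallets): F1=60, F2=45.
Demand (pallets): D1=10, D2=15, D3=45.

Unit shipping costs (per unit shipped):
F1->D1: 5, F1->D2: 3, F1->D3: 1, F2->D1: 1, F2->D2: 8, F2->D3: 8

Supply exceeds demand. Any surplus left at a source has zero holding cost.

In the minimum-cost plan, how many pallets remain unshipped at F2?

35

Minimum-cost shipments:
  F1→D2: 15 pallets
  F1→D3: 45 pallets
  F2→D1: 10 pallets
Total cost = 100.
F2 ships 10 of its 45, leaving 35.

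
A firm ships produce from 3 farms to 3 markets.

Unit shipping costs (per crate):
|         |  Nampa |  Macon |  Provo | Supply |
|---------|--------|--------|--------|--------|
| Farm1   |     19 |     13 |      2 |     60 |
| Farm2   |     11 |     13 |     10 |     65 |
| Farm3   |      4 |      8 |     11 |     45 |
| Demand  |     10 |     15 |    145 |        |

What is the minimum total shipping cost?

A cheapest plan:
  Farm1->Provo: 60 crates
  Farm2->Provo: 65 crates
  Farm3->Nampa: 10 crates
  Farm3->Macon: 15 crates
  Farm3->Provo: 20 crates
Total cost = 1150.
(Supply check: Farm1 ships 60; Farm2 ships 65; Farm3 ships 45.)

1150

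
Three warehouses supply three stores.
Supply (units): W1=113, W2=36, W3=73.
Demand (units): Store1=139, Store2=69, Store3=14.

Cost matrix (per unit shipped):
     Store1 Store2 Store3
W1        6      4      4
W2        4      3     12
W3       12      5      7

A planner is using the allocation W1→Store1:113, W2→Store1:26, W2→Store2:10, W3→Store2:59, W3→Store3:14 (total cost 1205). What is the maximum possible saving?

30

Current plan cost = 113·6 + 26·4 + 10·3 + 59·5 + 14·7 = 1205.
Optimal plan:
  W1->Store1: 103 units
  W1->Store3: 10 units
  W2->Store1: 36 units
  W3->Store2: 69 units
  W3->Store3: 4 units
Optimal cost = 1175.
Saving = 1205 − 1175 = 30.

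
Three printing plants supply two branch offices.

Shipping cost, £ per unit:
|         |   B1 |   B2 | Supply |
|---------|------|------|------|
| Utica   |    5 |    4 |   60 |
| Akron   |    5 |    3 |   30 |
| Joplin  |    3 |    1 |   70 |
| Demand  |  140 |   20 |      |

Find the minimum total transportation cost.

Optimal allocation:
  Utica→B1: 60 × £5 = £300
  Akron→B1: 30 × £5 = £150
  Joplin→B1: 50 × £3 = £150
  Joplin→B2: 20 × £1 = £20
Total = 300 + 150 + 150 + 20 = £620.

620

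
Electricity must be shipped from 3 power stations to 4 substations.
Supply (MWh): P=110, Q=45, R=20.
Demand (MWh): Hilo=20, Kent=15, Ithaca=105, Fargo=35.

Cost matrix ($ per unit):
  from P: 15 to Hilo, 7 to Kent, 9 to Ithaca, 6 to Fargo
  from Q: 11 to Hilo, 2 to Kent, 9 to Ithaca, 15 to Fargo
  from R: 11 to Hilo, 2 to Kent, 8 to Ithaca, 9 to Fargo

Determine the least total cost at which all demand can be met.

1385

An optimal shipping plan:
  P->Ithaca: 75 MWh
  P->Fargo: 35 MWh
  Q->Hilo: 20 MWh
  Q->Kent: 15 MWh
  Q->Ithaca: 10 MWh
  R->Ithaca: 20 MWh
Total cost = $1385.
(Supply check: P ships 110; Q ships 45; R ships 20.)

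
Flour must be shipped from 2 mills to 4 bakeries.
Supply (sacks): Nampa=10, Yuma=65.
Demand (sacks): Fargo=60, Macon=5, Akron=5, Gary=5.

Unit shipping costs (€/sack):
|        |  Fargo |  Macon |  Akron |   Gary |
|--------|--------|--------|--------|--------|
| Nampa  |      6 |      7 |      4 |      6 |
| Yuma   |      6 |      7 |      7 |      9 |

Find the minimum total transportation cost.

445

An optimal shipping plan:
  Nampa–Akron: 5 × €4 = €20
  Nampa–Gary: 5 × €6 = €30
  Yuma–Fargo: 60 × €6 = €360
  Yuma–Macon: 5 × €7 = €35
Total = 20 + 30 + 360 + 35 = €445.
(Supply check: Nampa ships 10; Yuma ships 65.)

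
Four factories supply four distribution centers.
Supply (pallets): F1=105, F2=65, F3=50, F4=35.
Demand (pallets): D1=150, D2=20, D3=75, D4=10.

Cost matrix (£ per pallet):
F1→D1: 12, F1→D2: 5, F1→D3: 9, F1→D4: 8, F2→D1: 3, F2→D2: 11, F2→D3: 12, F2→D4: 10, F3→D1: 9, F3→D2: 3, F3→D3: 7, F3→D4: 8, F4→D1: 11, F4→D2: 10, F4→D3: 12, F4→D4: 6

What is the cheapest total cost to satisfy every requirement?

1875

One minimum-cost allocation:
  F1–D1: 10 pallets
  F1–D2: 20 pallets
  F1–D3: 75 pallets
  F2–D1: 65 pallets
  F3–D1: 50 pallets
  F4–D1: 25 pallets
  F4–D4: 10 pallets
Total cost = £1875.
(Supply check: F1 ships 105; F2 ships 65; F3 ships 50; F4 ships 35.)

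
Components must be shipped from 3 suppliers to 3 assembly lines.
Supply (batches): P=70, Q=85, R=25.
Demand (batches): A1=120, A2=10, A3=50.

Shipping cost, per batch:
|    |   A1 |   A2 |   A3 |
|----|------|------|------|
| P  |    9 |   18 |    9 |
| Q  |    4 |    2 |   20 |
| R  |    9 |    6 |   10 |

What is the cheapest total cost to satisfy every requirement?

1165

An optimal shipping plan:
  P→A1: 20 × 9 = 180
  P→A3: 50 × 9 = 450
  Q→A1: 85 × 4 = 340
  R→A1: 15 × 9 = 135
  R→A2: 10 × 6 = 60
Total = 180 + 450 + 340 + 135 + 60 = 1165.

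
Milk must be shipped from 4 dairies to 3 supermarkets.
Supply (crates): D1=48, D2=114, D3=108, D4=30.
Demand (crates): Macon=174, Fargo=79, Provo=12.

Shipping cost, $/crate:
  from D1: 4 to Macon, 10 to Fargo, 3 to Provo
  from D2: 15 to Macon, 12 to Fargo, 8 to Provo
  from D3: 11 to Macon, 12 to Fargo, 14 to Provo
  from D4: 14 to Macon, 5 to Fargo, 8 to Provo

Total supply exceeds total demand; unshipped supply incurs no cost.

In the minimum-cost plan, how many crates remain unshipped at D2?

Minimum-cost shipments:
  D1–Macon: 48 × $4 = $192
  D2–Macon: 18 × $15 = $270
  D2–Fargo: 49 × $12 = $588
  D2–Provo: 12 × $8 = $96
  D3–Macon: 108 × $11 = $1188
  D4–Fargo: 30 × $5 = $150
Total cost = $2484.
D2 ships 79 of its 114, leaving 35.

35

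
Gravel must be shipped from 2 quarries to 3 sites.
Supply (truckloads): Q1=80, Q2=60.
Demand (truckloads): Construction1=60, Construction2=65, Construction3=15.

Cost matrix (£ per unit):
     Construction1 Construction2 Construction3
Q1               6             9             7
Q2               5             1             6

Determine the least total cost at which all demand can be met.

One minimum-cost allocation:
  Q1->Construction1: 60 truckloads
  Q1->Construction2: 5 truckloads
  Q1->Construction3: 15 truckloads
  Q2->Construction2: 60 truckloads
Total cost = £570.
(Supply check: Q1 ships 80; Q2 ships 60.)

570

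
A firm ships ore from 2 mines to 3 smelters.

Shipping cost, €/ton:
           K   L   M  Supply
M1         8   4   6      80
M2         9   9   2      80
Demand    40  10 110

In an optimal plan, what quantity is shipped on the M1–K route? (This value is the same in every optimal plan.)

Solving gives:
  M1–K: 40 × €8 = €320
  M1–L: 10 × €4 = €40
  M1–M: 30 × €6 = €180
  M2–M: 80 × €2 = €160
Total cost = €700.
So M1→K carries 40 tons.

40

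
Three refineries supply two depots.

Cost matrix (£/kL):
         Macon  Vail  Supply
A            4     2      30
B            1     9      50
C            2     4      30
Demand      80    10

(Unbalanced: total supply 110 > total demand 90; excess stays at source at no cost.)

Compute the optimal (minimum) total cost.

130

One minimum-cost allocation:
  A→Vail: 10 × £2 = £20
  B→Macon: 50 × £1 = £50
  C→Macon: 30 × £2 = £60
Total = 20 + 50 + 60 = £130.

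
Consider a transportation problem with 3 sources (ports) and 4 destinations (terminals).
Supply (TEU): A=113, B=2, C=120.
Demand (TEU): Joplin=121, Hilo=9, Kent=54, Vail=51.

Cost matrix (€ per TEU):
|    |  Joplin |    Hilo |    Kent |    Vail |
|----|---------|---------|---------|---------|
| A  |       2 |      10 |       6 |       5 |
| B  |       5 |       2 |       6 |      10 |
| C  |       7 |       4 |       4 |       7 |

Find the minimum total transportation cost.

An optimal shipping plan:
  A to Joplin: 113 × €2 = €226
  B to Hilo: 2 × €2 = €4
  C to Joplin: 8 × €7 = €56
  C to Hilo: 7 × €4 = €28
  C to Kent: 54 × €4 = €216
  C to Vail: 51 × €7 = €357
Total = 226 + 4 + 56 + 28 + 216 + 357 = €887.
(Supply check: A ships 113; B ships 2; C ships 120.)

887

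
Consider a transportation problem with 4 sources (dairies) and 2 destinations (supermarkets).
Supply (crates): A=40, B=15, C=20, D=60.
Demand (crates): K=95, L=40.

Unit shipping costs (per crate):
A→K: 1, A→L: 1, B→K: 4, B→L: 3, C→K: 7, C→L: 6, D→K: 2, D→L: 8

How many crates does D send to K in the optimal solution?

Optimal shipments:
  A to K: 35 × 1 = 35
  A to L: 5 × 1 = 5
  B to L: 15 × 3 = 45
  C to L: 20 × 6 = 120
  D to K: 60 × 2 = 120
Total cost = 325.
So D→K carries 60 crates.

60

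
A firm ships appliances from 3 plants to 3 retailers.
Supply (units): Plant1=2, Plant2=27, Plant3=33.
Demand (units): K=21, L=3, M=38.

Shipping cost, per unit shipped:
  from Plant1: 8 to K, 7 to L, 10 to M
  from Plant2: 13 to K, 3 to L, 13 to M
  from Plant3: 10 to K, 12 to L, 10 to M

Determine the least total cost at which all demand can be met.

667

Optimal allocation:
  Plant1 to K: 2 × 8 = 16
  Plant2 to K: 19 × 13 = 247
  Plant2 to L: 3 × 3 = 9
  Plant2 to M: 5 × 13 = 65
  Plant3 to M: 33 × 10 = 330
Total = 16 + 247 + 9 + 65 + 330 = 667.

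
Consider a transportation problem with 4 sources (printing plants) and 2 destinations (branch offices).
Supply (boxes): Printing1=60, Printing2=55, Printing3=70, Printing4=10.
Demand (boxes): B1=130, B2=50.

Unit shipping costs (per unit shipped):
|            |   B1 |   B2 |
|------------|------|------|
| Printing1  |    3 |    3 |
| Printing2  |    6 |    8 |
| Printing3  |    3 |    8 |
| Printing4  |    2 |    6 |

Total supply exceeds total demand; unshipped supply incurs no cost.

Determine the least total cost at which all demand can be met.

One minimum-cost allocation:
  Printing1–B1: 10 boxes
  Printing1–B2: 50 boxes
  Printing2–B1: 40 boxes
  Printing3–B1: 70 boxes
  Printing4–B1: 10 boxes
Total cost = 650.

650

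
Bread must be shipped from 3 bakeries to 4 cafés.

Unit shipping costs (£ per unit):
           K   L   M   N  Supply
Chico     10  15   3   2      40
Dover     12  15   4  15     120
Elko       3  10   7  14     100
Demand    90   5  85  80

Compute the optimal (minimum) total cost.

1335

An optimal shipping plan:
  Chico->N: 40 × £2 = £80
  Dover->M: 85 × £4 = £340
  Dover->N: 35 × £15 = £525
  Elko->K: 90 × £3 = £270
  Elko->L: 5 × £10 = £50
  Elko->N: 5 × £14 = £70
Total = 80 + 340 + 525 + 270 + 50 + 70 = £1335.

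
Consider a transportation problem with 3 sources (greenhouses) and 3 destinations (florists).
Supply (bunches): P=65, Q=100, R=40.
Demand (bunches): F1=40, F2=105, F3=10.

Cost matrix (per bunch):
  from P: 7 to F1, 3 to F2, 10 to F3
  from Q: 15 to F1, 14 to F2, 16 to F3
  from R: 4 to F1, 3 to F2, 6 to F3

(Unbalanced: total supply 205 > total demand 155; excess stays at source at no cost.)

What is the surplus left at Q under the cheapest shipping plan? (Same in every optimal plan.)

Minimum-cost shipments:
  P–F2: 65 bunches
  Q–F1: 40 bunches
  Q–F3: 10 bunches
  R–F2: 40 bunches
Total cost = 1075.
Q ships 50 of its 100, leaving 50.

50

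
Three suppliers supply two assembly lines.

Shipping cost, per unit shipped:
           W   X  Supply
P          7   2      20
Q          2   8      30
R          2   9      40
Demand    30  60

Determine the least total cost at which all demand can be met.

430

A cheapest plan:
  P->X: 20 × 2 = 40
  Q->X: 30 × 8 = 240
  R->W: 30 × 2 = 60
  R->X: 10 × 9 = 90
Total = 40 + 240 + 60 + 90 = 430.
(Supply check: P ships 20; Q ships 30; R ships 40.)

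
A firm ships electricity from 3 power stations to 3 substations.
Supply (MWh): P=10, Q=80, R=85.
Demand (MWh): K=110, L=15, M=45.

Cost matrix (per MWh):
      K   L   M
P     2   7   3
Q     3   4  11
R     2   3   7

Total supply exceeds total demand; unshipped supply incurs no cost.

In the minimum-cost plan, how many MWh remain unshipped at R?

Minimum-cost shipments:
  P->M: 10 × 3 = 30
  Q->K: 60 × 3 = 180
  Q->L: 15 × 4 = 60
  R->K: 50 × 2 = 100
  R->M: 35 × 7 = 245
Total cost = 615.
R ships 85 of its 85, leaving 0.

0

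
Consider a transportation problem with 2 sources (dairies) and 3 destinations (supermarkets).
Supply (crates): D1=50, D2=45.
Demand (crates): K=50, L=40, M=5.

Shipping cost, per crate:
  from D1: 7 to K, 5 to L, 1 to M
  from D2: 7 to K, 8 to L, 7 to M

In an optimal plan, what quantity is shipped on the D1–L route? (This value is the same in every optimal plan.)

Optimal shipments:
  D1->K: 5 crates
  D1->L: 40 crates
  D1->M: 5 crates
  D2->K: 45 crates
Total cost = 555.
So D1→L carries 40 crates.

40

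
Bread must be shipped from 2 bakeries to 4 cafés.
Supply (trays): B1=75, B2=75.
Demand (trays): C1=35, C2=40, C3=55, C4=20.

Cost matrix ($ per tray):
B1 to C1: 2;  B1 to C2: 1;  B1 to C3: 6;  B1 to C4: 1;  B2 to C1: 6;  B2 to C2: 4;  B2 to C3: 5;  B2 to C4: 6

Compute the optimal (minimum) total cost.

465

An optimal shipping plan:
  B1–C1: 35 × $2 = $70
  B1–C2: 20 × $1 = $20
  B1–C4: 20 × $1 = $20
  B2–C2: 20 × $4 = $80
  B2–C3: 55 × $5 = $275
Total = 70 + 20 + 20 + 80 + 275 = $465.
(Supply check: B1 ships 75; B2 ships 75.)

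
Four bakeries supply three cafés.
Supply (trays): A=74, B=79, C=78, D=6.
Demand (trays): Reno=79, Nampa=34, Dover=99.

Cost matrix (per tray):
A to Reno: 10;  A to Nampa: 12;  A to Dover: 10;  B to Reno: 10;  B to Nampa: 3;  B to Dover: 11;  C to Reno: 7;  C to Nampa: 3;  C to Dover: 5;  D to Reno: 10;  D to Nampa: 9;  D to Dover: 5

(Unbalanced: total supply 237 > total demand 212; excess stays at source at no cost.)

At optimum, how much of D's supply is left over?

Minimum-cost shipments:
  A→Reno: 59 × 10 = 590
  A→Dover: 15 × 10 = 150
  B→Reno: 20 × 10 = 200
  B→Nampa: 34 × 3 = 102
  C→Dover: 78 × 5 = 390
  D→Dover: 6 × 5 = 30
Total cost = 1462.
D ships 6 of its 6, leaving 0.

0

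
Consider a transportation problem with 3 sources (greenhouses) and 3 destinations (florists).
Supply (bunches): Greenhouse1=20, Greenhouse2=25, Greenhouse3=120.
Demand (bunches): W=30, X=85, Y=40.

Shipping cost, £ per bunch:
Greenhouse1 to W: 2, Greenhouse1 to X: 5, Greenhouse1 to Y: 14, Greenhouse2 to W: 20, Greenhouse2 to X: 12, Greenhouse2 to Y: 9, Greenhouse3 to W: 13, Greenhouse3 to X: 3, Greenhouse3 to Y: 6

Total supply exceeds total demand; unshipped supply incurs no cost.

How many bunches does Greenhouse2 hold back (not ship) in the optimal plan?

10

An optimal plan:
  Greenhouse1->W: 20 × £2 = £40
  Greenhouse2->Y: 15 × £9 = £135
  Greenhouse3->W: 10 × £13 = £130
  Greenhouse3->X: 85 × £3 = £255
  Greenhouse3->Y: 25 × £6 = £150
Total cost = £710.
Greenhouse2 ships 15 of its 25, leaving 10.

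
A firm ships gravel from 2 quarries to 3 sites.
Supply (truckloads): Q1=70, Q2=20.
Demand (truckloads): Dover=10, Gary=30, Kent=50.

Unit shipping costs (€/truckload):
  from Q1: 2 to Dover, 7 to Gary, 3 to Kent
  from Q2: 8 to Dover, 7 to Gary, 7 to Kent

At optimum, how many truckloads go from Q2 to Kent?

0

The minimum-cost plan:
  Q1->Dover: 10 × €2 = €20
  Q1->Gary: 10 × €7 = €70
  Q1->Kent: 50 × €3 = €150
  Q2->Gary: 20 × €7 = €140
Total cost = €380.
The route Q2→Kent is not used.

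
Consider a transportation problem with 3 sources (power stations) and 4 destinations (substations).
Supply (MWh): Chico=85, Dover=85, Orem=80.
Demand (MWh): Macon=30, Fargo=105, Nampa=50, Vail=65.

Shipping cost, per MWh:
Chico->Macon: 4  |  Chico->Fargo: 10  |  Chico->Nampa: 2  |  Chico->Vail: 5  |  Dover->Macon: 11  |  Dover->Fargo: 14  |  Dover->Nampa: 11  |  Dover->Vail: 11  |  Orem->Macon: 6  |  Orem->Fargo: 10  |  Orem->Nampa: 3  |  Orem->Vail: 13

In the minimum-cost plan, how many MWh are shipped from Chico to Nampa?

0

The minimum-cost plan:
  Chico->Macon: 20 MWh
  Chico->Vail: 65 MWh
  Dover->Fargo: 85 MWh
  Orem->Macon: 10 MWh
  Orem->Fargo: 20 MWh
  Orem->Nampa: 50 MWh
Total cost = 2005.
The route Chico→Nampa is not used.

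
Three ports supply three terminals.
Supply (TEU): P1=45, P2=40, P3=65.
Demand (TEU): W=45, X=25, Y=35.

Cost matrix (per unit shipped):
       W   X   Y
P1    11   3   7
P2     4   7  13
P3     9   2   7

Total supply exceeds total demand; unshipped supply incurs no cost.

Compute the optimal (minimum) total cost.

One minimum-cost allocation:
  P2->W: 40 × 4 = 160
  P3->W: 5 × 9 = 45
  P3->X: 25 × 2 = 50
  P3->Y: 35 × 7 = 245
Total = 160 + 45 + 50 + 245 = 500.

500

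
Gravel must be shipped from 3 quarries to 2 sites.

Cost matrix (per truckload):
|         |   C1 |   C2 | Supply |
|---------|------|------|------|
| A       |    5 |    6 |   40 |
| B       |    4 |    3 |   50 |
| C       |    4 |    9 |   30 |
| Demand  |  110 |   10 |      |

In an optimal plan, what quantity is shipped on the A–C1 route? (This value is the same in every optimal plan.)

Solving gives:
  A to C1: 40 × 5 = 200
  B to C1: 40 × 4 = 160
  B to C2: 10 × 3 = 30
  C to C1: 30 × 4 = 120
Total cost = 510.
So A→C1 carries 40 truckloads.

40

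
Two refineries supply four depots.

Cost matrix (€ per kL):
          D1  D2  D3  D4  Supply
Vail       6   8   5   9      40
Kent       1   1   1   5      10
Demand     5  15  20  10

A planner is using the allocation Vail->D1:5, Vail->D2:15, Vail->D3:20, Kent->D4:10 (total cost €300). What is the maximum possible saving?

30

Current plan cost = 5·6 + 15·8 + 20·5 + 10·5 = €300.
Optimal plan:
  Vail->D1: 5 × €6 = €30
  Vail->D2: 5 × €8 = €40
  Vail->D3: 20 × €5 = €100
  Vail->D4: 10 × €9 = €90
  Kent->D2: 10 × €1 = €10
Optimal cost = €270.
Saving = 300 − 270 = €30.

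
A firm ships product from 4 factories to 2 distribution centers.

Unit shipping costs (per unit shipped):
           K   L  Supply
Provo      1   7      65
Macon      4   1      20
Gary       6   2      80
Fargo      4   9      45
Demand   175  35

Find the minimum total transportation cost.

665

A cheapest plan:
  Provo to K: 65 × 1 = 65
  Macon to K: 20 × 4 = 80
  Gary to K: 45 × 6 = 270
  Gary to L: 35 × 2 = 70
  Fargo to K: 45 × 4 = 180
Total = 65 + 80 + 270 + 70 + 180 = 665.
(Supply check: Provo ships 65; Macon ships 20; Gary ships 80; Fargo ships 45.)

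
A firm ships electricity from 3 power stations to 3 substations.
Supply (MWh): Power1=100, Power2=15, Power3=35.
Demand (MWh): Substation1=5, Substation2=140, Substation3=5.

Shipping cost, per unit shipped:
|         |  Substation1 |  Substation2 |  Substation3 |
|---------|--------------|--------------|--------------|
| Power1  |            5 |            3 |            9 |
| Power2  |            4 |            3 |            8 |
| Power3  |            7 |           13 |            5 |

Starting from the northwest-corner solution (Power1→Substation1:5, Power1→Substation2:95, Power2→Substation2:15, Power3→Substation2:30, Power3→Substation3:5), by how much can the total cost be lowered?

40

Current plan cost = 5·5 + 95·3 + 15·3 + 30·13 + 5·5 = 770.
Optimal plan:
  Power1→Substation2: 100 × 3 = 300
  Power2→Substation2: 15 × 3 = 45
  Power3→Substation1: 5 × 7 = 35
  Power3→Substation2: 25 × 13 = 325
  Power3→Substation3: 5 × 5 = 25
Optimal cost = 730.
Saving = 770 − 730 = 40.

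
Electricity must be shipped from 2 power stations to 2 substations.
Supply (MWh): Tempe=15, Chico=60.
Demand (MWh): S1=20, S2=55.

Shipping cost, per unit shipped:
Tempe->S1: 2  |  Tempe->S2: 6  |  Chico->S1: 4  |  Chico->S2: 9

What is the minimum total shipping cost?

530

A cheapest plan:
  Tempe–S2: 15 × 6 = 90
  Chico–S1: 20 × 4 = 80
  Chico–S2: 40 × 9 = 360
Total = 90 + 80 + 360 = 530.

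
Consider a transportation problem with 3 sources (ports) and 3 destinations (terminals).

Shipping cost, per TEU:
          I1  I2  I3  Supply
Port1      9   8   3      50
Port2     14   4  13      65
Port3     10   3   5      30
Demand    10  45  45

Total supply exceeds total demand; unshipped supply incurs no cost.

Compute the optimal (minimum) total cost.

385

A cheapest plan:
  Port1–I1: 5 × 9 = 45
  Port1–I3: 45 × 3 = 135
  Port2–I2: 20 × 4 = 80
  Port3–I1: 5 × 10 = 50
  Port3–I2: 25 × 3 = 75
Total = 45 + 135 + 80 + 50 + 75 = 385.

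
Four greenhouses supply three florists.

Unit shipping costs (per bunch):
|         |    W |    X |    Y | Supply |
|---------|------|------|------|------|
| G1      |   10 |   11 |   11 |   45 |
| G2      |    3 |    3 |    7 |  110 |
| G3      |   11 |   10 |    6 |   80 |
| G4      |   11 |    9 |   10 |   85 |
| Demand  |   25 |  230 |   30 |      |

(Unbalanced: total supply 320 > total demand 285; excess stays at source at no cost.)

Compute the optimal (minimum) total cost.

1875

A cheapest plan:
  G1 to W: 10 × 10 = 100
  G2 to W: 15 × 3 = 45
  G2 to X: 95 × 3 = 285
  G3 to X: 50 × 10 = 500
  G3 to Y: 30 × 6 = 180
  G4 to X: 85 × 9 = 765
Total = 100 + 45 + 285 + 500 + 180 + 765 = 1875.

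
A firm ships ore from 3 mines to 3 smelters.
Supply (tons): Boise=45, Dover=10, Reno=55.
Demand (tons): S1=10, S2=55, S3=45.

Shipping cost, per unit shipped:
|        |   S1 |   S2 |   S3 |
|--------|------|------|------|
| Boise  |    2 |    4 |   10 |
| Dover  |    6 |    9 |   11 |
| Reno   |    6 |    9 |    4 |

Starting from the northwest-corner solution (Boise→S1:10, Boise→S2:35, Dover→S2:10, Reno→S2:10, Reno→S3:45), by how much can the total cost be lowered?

10

Current plan cost = 10·2 + 35·4 + 10·9 + 10·9 + 45·4 = 520.
Optimal plan:
  Boise to S2: 45 × 4 = 180
  Dover to S1: 10 × 6 = 60
  Reno to S2: 10 × 9 = 90
  Reno to S3: 45 × 4 = 180
Optimal cost = 510.
Saving = 520 − 510 = 10.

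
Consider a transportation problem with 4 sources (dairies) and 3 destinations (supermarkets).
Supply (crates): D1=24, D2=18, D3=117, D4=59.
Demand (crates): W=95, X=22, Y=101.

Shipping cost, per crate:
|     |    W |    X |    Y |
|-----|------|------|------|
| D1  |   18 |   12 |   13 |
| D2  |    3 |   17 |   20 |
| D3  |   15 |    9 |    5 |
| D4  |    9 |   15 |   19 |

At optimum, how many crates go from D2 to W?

18

Optimal shipments:
  D1->W: 2 × 18 = 36
  D1->X: 22 × 12 = 264
  D2->W: 18 × 3 = 54
  D3->W: 16 × 15 = 240
  D3->Y: 101 × 5 = 505
  D4->W: 59 × 9 = 531
Total cost = 1630.
So D2→W carries 18 crates.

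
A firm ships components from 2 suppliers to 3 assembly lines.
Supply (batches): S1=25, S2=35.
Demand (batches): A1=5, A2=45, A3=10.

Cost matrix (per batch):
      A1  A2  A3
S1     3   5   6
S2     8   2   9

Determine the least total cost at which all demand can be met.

A cheapest plan:
  S1 to A1: 5 × 3 = 15
  S1 to A2: 10 × 5 = 50
  S1 to A3: 10 × 6 = 60
  S2 to A2: 35 × 2 = 70
Total = 15 + 50 + 60 + 70 = 195.

195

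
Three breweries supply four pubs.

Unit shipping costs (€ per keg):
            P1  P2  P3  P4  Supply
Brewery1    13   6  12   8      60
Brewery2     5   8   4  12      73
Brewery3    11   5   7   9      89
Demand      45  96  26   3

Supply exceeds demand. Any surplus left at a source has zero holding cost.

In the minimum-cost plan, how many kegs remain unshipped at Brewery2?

2

An optimal plan:
  Brewery1→P2: 7 kegs
  Brewery1→P4: 3 kegs
  Brewery2→P1: 45 kegs
  Brewery2→P3: 26 kegs
  Brewery3→P2: 89 kegs
Total cost = €840.
Brewery2 ships 71 of its 73, leaving 2.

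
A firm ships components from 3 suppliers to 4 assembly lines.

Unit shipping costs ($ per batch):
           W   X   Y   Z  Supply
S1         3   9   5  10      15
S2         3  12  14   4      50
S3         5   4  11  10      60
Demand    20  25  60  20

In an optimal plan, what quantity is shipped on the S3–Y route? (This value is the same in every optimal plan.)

The minimum-cost plan:
  S1->Y: 15 batches
  S2->W: 20 batches
  S2->Y: 10 batches
  S2->Z: 20 batches
  S3->X: 25 batches
  S3->Y: 35 batches
Total cost = $840.
So S3→Y carries 35 batches.

35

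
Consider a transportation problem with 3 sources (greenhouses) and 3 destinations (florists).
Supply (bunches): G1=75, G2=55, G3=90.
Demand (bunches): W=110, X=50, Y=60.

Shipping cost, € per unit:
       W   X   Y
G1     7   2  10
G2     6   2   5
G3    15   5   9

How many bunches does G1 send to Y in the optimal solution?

Solving gives:
  G1->W: 55 bunches
  G1->X: 20 bunches
  G2->W: 55 bunches
  G3->X: 30 bunches
  G3->Y: 60 bunches
Total cost = €1445.
The route G1→Y is not used.

0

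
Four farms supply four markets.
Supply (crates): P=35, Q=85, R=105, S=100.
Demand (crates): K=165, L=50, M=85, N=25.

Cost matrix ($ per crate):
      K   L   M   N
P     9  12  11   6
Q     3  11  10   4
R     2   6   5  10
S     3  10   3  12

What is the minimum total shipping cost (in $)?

1195

Optimal allocation:
  P->L: 10 × $12 = $120
  P->N: 25 × $6 = $150
  Q->K: 85 × $3 = $255
  R->K: 65 × $2 = $130
  R->L: 40 × $6 = $240
  S->K: 15 × $3 = $45
  S->M: 85 × $3 = $255
Total = 120 + 150 + 255 + 130 + 240 + 45 + 255 = $1195.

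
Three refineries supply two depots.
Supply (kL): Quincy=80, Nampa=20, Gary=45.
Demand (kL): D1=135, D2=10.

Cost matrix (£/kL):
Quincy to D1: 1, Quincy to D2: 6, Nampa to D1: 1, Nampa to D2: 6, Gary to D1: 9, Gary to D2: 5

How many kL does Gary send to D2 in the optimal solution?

The minimum-cost plan:
  Quincy to D1: 80 × £1 = £80
  Nampa to D1: 20 × £1 = £20
  Gary to D1: 35 × £9 = £315
  Gary to D2: 10 × £5 = £50
Total cost = £465.
So Gary→D2 carries 10 kL.

10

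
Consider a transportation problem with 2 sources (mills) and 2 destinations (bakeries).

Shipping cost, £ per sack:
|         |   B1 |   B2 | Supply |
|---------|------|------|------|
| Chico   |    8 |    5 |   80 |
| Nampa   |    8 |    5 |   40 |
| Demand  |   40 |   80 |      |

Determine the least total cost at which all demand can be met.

720

One minimum-cost allocation:
  Chico to B2: 80 × £5 = £400
  Nampa to B1: 40 × £8 = £320
Total = 400 + 320 = £720.
(Supply check: Chico ships 80; Nampa ships 40.)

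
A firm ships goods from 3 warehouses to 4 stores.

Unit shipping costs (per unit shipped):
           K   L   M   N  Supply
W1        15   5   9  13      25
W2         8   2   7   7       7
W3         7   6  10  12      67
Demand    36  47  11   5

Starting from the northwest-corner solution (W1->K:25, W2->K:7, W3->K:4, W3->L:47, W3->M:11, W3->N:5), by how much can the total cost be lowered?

Current plan cost = 25·15 + 7·8 + 4·7 + 47·6 + 11·10 + 5·12 = 911.
Optimal plan:
  W1–L: 25 × 5 = 125
  W2–L: 2 × 2 = 4
  W2–N: 5 × 7 = 35
  W3–K: 36 × 7 = 252
  W3–L: 20 × 6 = 120
  W3–M: 11 × 10 = 110
Optimal cost = 646.
Saving = 911 − 646 = 265.

265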